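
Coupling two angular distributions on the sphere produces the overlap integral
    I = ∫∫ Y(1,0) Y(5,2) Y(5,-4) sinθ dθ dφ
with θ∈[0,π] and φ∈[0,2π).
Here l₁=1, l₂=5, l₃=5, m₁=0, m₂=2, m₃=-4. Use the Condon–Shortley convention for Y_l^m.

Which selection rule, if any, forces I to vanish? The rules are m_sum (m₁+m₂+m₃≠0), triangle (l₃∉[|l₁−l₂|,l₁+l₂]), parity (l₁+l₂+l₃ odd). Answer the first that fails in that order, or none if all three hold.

m_sum

azimuthal sum: 0 + 2 − 4 = -2  ✗
4 ≤ 5 ≤ 6 (triangle on l)
L = 1 + 5 + 5 = 11 (odd)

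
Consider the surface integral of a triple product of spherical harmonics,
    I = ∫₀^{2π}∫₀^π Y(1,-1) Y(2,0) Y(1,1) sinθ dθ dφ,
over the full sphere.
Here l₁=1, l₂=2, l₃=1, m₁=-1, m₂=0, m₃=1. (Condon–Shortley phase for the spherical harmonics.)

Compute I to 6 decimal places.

Checks pass: Σm=0; 4 even; l₃=1∈[1,3].
(2·1+1)(2·2+1)(2·1+1) = 45
Δ: 2! 0! 2! / 5! → 1/30
sum: t=1:−1/1 = -1/1
3j²(1 2 1; 0 0 0) = Δ·Π!·Σ² = 2/15  (sign +1)
sum: t=2:+1/4 = 1/4
3j²(1 2 1; -1 0 1) = Δ·Π!·Σ² = 1/30  (sign +1)
combine: 4πI² = 45·2/15·1/30 = 1/5
take √, sign +1: I = 0.12615663

0.126157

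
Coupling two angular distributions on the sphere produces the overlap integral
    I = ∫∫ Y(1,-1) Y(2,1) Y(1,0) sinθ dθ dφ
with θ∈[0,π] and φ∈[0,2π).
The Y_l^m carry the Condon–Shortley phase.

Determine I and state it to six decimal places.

Rules hold: Σm=0, L=4 even, 1≤1≤3.
N = 3·5·3 = 45
Δ = 2!·0!·2!/5! = 1/30
Racah Σ t=1..1: t=1:−1/1 = -1/1
⇒ 3j(1 2 1; 0 0 0)² = 2/15, sgn +1
Racah Σ t=2..2: t=2:+1/2 = 1/2
⇒ 3j(1 2 1; -1 1 0)² = 1/10, sgn -1
4πI² = N·(3j₀)²·(3jₘ)² = 3/5
I = -1·√(0.6/4π) = -0.21850969

-0.218510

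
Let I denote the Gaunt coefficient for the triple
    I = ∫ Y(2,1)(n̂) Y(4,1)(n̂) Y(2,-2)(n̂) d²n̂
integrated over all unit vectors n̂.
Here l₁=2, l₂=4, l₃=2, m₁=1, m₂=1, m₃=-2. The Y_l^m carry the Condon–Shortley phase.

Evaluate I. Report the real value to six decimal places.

-0.090112

Rules hold: Σm=0, L=8 even, 2≤2≤6.
N = 5·9·5 = 225
Δ = 4!·0!·4!/9! = 1/630
Racah Σ t=2..2: t=2:+1/16 = 1/16
⇒ 3j(2 4 2; 0 0 0)² = 2/35, sgn +1
Racah Σ t=1..1: t=1:−1/144 = -1/144
⇒ 3j(2 4 2; 1 1 -2)² = 1/126, sgn -1
4πI² = N·(3j₀)²·(3jₘ)² = 5/49
I = -1·√(0.102041/4π) = -0.09011188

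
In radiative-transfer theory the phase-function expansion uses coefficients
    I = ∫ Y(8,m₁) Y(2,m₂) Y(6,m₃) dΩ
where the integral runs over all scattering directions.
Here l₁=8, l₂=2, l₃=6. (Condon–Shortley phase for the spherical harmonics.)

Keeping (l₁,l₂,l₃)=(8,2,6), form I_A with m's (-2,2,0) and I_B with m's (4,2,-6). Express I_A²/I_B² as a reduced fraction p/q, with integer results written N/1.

210/1

Same 8,2,6: normalisation and zero-m 3j drop out of the ratio.
A: Δ: 4! 12! 0! / 17! → 1/30940; sum: t=4:+1/12441600 = 1/12441600; 3j²(8 2 6; -2 2 0) = Δ·Π!·Σ² = 3/442  (sign +1)
B: Δ: 4! 12! 0! / 17! → 1/30940; sum: t=4:+1/11496038400 = 1/11496038400; 3j²(8 2 6; 4 2 -6) = Δ·Π!·Σ² = 1/30940  (sign +1)
I_A²/I_B² = (3/442)/(1/30940) = 210/1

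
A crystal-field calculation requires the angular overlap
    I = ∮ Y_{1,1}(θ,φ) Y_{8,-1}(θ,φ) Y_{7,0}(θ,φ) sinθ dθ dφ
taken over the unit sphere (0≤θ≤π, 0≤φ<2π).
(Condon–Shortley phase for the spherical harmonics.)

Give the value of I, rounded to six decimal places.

Checks pass: Σm=0; 16 even; l₃=7∈[7,9].
(2·1+1)(2·8+1)(2·7+1) = 765
Δ: 2! 0! 14! / 17! → 1/2040
sum: t=1:−1/25401600 = -1/25401600
3j²(1 8 7; 0 0 0) = Δ·Π!·Σ² = 8/255  (sign +1)
sum: t=0:+1/50803200 = 1/50803200
3j²(1 8 7; 1 -1 0) = Δ·Π!·Σ² = 3/170  (sign -1)
combine: 4πI² = 765·8/255·3/170 = 36/85
take √, sign -1: I = -0.18358486

-0.183585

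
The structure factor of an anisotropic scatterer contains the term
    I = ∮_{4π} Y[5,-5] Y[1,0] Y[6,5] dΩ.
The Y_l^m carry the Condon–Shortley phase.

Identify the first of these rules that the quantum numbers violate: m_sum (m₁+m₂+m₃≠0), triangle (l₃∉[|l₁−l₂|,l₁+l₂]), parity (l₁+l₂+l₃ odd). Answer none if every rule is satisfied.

none

m₁+m₂+m₃ = -5 + 0 + 5 = 0  ✓
triangle: |5−1|=4 ≤ l₃=6 ≤ 5+1=6  ✓
parity: l₁+l₂+l₃ = 12 is even  ✓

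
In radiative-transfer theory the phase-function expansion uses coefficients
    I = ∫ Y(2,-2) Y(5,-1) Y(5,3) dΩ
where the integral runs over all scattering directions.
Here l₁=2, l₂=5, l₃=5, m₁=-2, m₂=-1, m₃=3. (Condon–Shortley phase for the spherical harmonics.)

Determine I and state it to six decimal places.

Checks pass: Σm=0; 12 even; l₃=5∈[3,7].
(2·2+1)(2·5+1)(2·5+1) = 605
Δ: 2! 2! 8! / 13! → 1/38610
sum: t=0:+1/2880 t=1:−1/576 t=2:+1/2880 = -1/960
3j²(2 5 5; 0 0 0) = Δ·Π!·Σ² = 10/429  (sign +1)
sum: t=2:+1/5760 = 1/5760
3j²(2 5 5; -2 -1 3) = Δ·Π!·Σ² = 56/2145  (sign +1)
combine: 4πI² = 605·10/429·56/2145 = 560/1521
take √, sign +1: I = 0.17116875

0.171169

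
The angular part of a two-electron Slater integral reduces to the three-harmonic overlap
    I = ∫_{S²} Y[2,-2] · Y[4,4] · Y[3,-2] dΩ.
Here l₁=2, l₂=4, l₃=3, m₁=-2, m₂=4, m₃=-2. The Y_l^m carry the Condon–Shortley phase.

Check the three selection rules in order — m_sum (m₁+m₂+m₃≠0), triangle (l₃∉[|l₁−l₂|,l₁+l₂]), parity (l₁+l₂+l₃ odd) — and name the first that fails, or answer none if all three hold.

parity

azimuthal sum: -2 + 4 − 2 = 0  ✓
2 ≤ 3 ≤ 6 (triangle on l)  ✓
L = 2 + 4 + 3 = 9 (odd)  ✗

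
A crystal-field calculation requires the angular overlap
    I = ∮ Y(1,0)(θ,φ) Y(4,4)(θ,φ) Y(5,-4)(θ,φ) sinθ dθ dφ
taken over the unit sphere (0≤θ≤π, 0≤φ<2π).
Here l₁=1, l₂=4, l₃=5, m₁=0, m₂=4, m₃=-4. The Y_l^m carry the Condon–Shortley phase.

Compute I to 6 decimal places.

m-sum 0 ✓  L=10 even ✓  3≤5≤5 ✓
Π(2lᵢ+1) = 3×9×11 = 297
triangle coeff Δ(1,4,5) = 1/495
Σ_t [0,0]: t=0:+1/576 = 1/576
(3j)²=5/99 [(1 4 5; 0 0 0)], sign=-1
Σ_t [0,0]: t=0:+1/40320 = 1/40320
(3j)²=1/55 [(1 4 5; 0 4 -4)], sign=-1
⇒ 4πI² = 3/11
I = (+1)√(3/11/(4π)) = 0.14731920

0.147319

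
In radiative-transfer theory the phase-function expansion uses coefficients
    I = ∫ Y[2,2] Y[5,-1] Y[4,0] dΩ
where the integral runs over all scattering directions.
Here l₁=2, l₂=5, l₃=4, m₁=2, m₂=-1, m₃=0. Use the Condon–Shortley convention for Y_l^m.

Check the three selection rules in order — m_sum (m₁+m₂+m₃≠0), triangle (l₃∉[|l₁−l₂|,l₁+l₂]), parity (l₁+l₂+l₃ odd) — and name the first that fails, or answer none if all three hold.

m₁+m₂+m₃ = 2 − 1 + 0 = 1  ✗
triangle: |2−5|=3 ≤ l₃=4 ≤ 2+5=7
parity: l₁+l₂+l₃ = 11 is odd

m_sum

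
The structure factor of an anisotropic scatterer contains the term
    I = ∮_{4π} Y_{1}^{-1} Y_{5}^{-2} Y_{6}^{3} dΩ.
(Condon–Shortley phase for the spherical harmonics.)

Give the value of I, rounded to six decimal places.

m-sum 0 ✓  L=12 even ✓  4≤6≤6 ✓
Π(2lᵢ+1) = 3×11×13 = 429
triangle coeff Δ(1,5,6) = 1/858
Σ_t [0,0]: t=0:+1/14400 = 1/14400
(3j)²=6/143 [(1 5 6; 0 0 0)], sign=+1
Σ_t [0,0]: t=0:+1/60480 = 1/60480
(3j)²=6/143 [(1 5 6; -1 -2 3)], sign=-1
⇒ 4πI² = 108/143
I = (-1)√(108/143/(4π)) = -0.24515397

-0.245154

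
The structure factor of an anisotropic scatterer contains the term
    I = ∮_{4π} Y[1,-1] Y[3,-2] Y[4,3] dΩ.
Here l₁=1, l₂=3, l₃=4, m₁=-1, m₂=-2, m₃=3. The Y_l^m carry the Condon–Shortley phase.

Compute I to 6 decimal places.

-0.282095

Rules hold: Σm=0, L=8 even, 2≤4≤4.
N = 3·7·9 = 189
Δ = 0!·2!·6!/9! = 1/252
Racah Σ t=0..0: t=0:+1/36 = 1/36
⇒ 3j(1 3 4; 0 0 0)² = 4/63, sgn +1
Racah Σ t=0..0: t=0:+1/240 = 1/240
⇒ 3j(1 3 4; -1 -2 3)² = 1/12, sgn -1
4πI² = N·(3j₀)²·(3jₘ)² = 1/1
I = -1·√(1/4π) = -0.28209479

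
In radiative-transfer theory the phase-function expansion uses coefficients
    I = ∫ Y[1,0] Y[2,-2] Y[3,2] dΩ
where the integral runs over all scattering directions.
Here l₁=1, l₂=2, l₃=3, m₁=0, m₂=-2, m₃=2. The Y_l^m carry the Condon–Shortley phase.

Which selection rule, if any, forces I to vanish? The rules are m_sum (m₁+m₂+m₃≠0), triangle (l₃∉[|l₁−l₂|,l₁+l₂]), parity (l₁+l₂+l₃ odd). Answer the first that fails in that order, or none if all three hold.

none

Σmᵢ = 0  ✓
l₃∈[|l₁−l₂|,l₁+l₂]=[1,3], have l₃=3  ✓
Σlᵢ = 6 ⇒ even  ✓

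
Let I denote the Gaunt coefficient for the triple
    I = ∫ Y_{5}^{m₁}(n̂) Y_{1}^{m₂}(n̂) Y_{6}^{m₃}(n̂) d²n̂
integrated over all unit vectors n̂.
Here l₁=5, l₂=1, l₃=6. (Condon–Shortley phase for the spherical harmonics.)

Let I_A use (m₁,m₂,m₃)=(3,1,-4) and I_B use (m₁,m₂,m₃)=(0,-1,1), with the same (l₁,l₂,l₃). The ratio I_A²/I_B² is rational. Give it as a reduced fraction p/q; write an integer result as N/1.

Shared (l₁,l₂,l₃)=(5,1,6): N and (l;000)² cancel in I_A²/I_B².
A: Δ = 0!·10!·2!/13! = 1/858; Racah Σ t=0..0: t=0:+1/161280 = 1/161280; ⇒ 3j(5 1 6; 3 1 -4)² = 15/286, sgn +1
B: Δ = 0!·10!·2!/13! = 1/858; Racah Σ t=0..0: t=0:+1/28800 = 1/28800; ⇒ 3j(5 1 6; 0 -1 1)² = 7/286, sgn -1
I_A²/I_B² = (15/286)/(7/286) = 15/7

15/7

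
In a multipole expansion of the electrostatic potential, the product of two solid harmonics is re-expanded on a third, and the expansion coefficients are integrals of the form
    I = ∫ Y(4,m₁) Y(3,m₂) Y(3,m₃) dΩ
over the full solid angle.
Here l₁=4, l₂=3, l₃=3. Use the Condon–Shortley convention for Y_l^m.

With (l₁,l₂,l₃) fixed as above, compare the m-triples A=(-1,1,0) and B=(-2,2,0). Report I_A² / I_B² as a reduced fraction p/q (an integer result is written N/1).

5/1

l's match ⇒ only the (l;m) 3-j factors differ between A and B.
A: triangle coeff Δ(4,3,3) = 1/34650; Σ_t [2,4]: t=2:+1/48 t=3:−1/24 t=4:+1/288 = -5/288; (3j)²=5/462 [(4 3 3; -1 1 0)], sign=+1
B: triangle coeff Δ(4,3,3) = 1/34650; Σ_t [3,4]: t=3:−1/72 t=4:+1/96 = -1/288; (3j)²=1/462 [(4 3 3; -2 2 0)], sign=+1
I_A²/I_B² = (5/462)/(1/462) = 5/1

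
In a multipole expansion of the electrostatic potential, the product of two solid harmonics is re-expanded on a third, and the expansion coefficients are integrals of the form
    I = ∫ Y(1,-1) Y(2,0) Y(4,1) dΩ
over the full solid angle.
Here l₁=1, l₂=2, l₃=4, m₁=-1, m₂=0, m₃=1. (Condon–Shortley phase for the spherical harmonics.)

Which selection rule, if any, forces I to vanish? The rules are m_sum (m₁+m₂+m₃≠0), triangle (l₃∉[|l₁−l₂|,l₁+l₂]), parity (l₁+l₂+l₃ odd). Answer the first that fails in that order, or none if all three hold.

Σmᵢ = 0  ✓
l₃∈[|l₁−l₂|,l₁+l₂]=[1,3], have l₃=4  ✗
Σlᵢ = 7 ⇒ odd

triangle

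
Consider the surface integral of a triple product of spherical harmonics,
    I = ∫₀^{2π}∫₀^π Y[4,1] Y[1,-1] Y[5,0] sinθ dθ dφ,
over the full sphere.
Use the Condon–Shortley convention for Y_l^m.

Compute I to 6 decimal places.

Rules hold: Σm=0, L=10 even, 3≤5≤5.
N = 9·3·11 = 297
Δ = 0!·8!·2!/11! = 1/495
Racah Σ t=0..0: t=0:+1/576 = 1/576
⇒ 3j(4 1 5; 0 0 0)² = 5/99, sgn -1
Racah Σ t=0..0: t=0:+1/1440 = 1/1440
⇒ 3j(4 1 5; 1 -1 0)² = 2/99, sgn -1
4πI² = N·(3j₀)²·(3jₘ)² = 10/33
I = +1·√(0.30303/4π) = 0.15528807

0.155288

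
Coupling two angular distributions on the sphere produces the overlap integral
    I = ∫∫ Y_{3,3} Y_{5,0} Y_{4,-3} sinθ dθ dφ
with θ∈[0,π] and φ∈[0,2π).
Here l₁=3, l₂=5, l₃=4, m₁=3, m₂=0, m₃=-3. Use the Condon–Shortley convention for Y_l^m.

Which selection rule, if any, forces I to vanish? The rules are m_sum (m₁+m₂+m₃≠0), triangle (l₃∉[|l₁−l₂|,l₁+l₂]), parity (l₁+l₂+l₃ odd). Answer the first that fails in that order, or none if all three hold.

none

m₁+m₂+m₃ = 3 + 0 − 3 = 0  ✓
triangle: |3−5|=2 ≤ l₃=4 ≤ 3+5=8  ✓
parity: l₁+l₂+l₃ = 12 is even  ✓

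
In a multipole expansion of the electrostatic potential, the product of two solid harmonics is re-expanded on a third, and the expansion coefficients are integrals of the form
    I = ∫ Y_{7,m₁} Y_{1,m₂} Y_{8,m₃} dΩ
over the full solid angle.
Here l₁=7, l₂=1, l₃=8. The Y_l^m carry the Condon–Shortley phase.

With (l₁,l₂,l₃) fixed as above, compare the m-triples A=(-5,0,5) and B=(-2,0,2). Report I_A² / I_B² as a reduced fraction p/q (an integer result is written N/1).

13/20

l's match ⇒ only the (l;m) 3-j factors differ between A and B.
A: triangle coeff Δ(7,1,8) = 1/2040; Σ_t [0,0]: t=0:+1/958003200 = 1/958003200; (3j)²=13/680 [(7 1 8; -5 0 5)], sign=-1
B: triangle coeff Δ(7,1,8) = 1/2040; Σ_t [0,0]: t=0:+1/43545600 = 1/43545600; (3j)²=1/34 [(7 1 8; -2 0 2)], sign=+1
I_A²/I_B² = (13/680)/(1/34) = 13/20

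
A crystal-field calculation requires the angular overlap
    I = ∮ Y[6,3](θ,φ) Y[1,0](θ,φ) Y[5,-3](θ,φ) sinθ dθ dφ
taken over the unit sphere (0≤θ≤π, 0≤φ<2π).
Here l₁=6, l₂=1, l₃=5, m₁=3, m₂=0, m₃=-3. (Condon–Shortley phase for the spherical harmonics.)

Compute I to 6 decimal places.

m-sum 0 ✓  L=12 even ✓  5≤5≤7 ✓
Π(2lᵢ+1) = 13×3×11 = 429
triangle coeff Δ(6,1,5) = 1/858
Σ_t [1,1]: t=1:−1/14400 = -1/14400
(3j)²=6/143 [(6 1 5; 0 0 0)], sign=+1
Σ_t [1,1]: t=1:−1/80640 = -1/80640
(3j)²=9/286 [(6 1 5; 3 0 -3)], sign=-1
⇒ 4πI² = 81/143
I = (-1)√(81/143/(4π)) = -0.21230956

-0.212310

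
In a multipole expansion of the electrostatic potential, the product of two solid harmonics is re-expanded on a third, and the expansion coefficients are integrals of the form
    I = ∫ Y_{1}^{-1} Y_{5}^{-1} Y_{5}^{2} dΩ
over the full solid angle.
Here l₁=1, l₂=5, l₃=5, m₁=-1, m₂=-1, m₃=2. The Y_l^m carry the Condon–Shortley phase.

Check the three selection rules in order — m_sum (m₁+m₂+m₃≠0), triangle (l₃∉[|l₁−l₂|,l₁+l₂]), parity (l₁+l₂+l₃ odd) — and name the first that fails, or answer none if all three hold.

m₁+m₂+m₃ = -1 − 1 + 2 = 0  ✓
triangle: |1−5|=4 ≤ l₃=5 ≤ 1+5=6  ✓
parity: l₁+l₂+l₃ = 11 is odd  ✗

parity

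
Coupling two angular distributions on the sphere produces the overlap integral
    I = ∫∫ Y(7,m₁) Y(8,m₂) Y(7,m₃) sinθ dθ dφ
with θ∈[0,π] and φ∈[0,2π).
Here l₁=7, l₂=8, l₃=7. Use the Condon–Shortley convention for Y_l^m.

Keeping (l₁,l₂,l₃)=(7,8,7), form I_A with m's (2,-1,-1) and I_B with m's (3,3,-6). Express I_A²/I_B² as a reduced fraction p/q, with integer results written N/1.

Same 7,8,7: normalisation and zero-m 3j drop out of the ratio.
A: Δ: 8! 6! 8! / 23! → 1/22086194130; sum: t=0:+1/24385536000 t=1:−1/348364800 t=2:+1/37324800 t=3:−1/19906560 t=4:+1/49766400 t=5:−1/746496000 = -11/1463132160; 3j²(7 8 7; 2 -1 -1) = Δ·Π!·Σ² = 4000/676039  (sign -1)
B: Δ: 8! 6! 8! / 23! → 1/22086194130; sum: t=3:−1/3483648000 t=4:+1/2090188800 = 1/5225472000; 3j²(7 8 7; 3 3 -6) = Δ·Π!·Σ² = 32/7429  (sign -1)
I_A²/I_B² = (4000/676039)/(32/7429) = 125/91

125/91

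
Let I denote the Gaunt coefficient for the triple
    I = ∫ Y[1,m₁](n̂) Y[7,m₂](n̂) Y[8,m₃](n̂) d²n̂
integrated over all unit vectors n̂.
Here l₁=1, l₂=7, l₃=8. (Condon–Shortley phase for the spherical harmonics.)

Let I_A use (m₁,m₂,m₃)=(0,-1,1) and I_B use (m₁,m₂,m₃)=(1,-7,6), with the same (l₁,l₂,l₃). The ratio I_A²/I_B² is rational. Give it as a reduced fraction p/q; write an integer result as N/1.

l's match ⇒ only the (l;m) 3-j factors differ between A and B.
A: triangle coeff Δ(1,7,8) = 1/2040; Σ_t [0,0]: t=0:+1/29030400 = 1/29030400; (3j)²=21/680 [(1 7 8; 0 -1 1)], sign=-1
B: triangle coeff Δ(1,7,8) = 1/2040; Σ_t [0,0]: t=0:+1/174356582400 = 1/174356582400; (3j)²=1/2040 [(1 7 8; 1 -7 6)], sign=+1
I_A²/I_B² = (21/680)/(1/2040) = 63/1

63/1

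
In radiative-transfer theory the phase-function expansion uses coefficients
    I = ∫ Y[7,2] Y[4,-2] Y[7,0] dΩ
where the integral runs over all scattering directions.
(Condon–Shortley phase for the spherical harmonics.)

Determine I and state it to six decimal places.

Rules hold: Σm=0, L=18 even, 3≤7≤11.
N = 15·9·15 = 2025
Δ = 4!·10!·4!/19! = 1/58198140
Racah Σ t=0..4: t=0:+1/17418240 t=1:−1/622080 t=2:+1/230400 t=3:−1/622080 t=4:+1/17418240 = 1/806400
⇒ 3j(7 4 7; 0 0 0)² = 2268/230945, sgn -1
Racah Σ t=0..2: t=0:+1/1382400 t=1:−1/622080 t=2:+1/2903040 = -47/87091200
⇒ 3j(7 4 7; 2 -2 0)² = 2209/277134, sgn +1
4πI² = N·(3j₀)²·(3jₘ)² = 338175810/2133423721
I = -1·√(0.158513/4π) = -0.11231242

-0.112312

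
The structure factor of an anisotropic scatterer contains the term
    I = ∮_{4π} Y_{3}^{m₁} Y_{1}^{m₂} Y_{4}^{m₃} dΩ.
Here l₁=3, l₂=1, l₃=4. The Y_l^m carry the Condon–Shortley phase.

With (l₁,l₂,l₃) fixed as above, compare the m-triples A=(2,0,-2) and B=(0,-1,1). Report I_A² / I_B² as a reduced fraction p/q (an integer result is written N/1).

6/5

Same 3,1,4: normalisation and zero-m 3j drop out of the ratio.
A: Δ: 0! 6! 2! / 9! → 1/252; sum: t=0:+1/120 = 1/120; 3j²(3 1 4; 2 0 -2) = Δ·Π!·Σ² = 1/21  (sign +1)
B: Δ: 0! 6! 2! / 9! → 1/252; sum: t=0:+1/72 = 1/72; 3j²(3 1 4; 0 -1 1) = Δ·Π!·Σ² = 5/126  (sign -1)
I_A²/I_B² = (1/21)/(5/126) = 6/5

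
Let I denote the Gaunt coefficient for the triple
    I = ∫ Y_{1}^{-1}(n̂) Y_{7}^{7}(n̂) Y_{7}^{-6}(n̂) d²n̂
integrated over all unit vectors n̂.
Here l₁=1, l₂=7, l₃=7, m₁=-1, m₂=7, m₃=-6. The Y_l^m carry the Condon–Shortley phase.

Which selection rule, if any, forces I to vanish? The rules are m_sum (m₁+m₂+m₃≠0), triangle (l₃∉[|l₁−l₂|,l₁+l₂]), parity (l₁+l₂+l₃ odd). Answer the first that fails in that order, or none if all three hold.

parity

m₁+m₂+m₃ = -1 + 7 − 6 = 0  ✓
triangle: |1−7|=6 ≤ l₃=7 ≤ 1+7=8  ✓
parity: l₁+l₂+l₃ = 15 is odd  ✗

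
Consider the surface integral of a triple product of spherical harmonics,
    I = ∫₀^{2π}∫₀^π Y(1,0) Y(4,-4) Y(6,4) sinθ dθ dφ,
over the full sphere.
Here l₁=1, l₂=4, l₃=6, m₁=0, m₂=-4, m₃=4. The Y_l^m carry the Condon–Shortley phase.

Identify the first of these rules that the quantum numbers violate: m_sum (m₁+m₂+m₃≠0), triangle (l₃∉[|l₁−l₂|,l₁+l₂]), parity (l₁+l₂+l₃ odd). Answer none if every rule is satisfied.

Σmᵢ = 0  ✓
l₃∈[|l₁−l₂|,l₁+l₂]=[3,5], have l₃=6  ✗
Σlᵢ = 11 ⇒ odd

triangle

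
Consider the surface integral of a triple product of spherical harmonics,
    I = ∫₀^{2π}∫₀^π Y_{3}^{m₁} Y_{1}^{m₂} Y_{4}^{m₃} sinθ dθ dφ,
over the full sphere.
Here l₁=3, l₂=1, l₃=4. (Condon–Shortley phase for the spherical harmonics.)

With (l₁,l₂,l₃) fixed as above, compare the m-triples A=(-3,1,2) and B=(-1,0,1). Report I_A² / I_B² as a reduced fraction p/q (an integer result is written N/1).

Same 3,1,4: normalisation and zero-m 3j drop out of the ratio.
A: Δ: 0! 6! 2! / 9! → 1/252; sum: t=0:+1/1440 = 1/1440; 3j²(3 1 4; -3 1 2) = Δ·Π!·Σ² = 1/252  (sign +1)
B: Δ: 0! 6! 2! / 9! → 1/252; sum: t=0:+1/48 = 1/48; 3j²(3 1 4; -1 0 1) = Δ·Π!·Σ² = 5/84  (sign -1)
I_A²/I_B² = (1/252)/(5/84) = 1/15

1/15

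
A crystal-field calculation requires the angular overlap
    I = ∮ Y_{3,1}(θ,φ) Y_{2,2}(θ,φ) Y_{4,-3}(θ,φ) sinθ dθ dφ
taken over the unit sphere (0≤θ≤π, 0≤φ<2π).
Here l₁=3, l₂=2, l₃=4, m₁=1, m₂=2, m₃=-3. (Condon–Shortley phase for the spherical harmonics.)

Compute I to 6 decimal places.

0.000000

l₁+l₂+l₃=9 is odd: 3j(l;000)=0 ⇒ I=0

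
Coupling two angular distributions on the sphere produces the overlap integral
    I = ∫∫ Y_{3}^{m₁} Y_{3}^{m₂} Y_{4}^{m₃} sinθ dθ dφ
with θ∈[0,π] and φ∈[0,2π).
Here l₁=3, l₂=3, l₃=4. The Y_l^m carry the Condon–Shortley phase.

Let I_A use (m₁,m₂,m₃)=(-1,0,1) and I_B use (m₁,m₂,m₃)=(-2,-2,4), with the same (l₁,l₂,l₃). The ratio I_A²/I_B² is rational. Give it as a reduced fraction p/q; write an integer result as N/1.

Same 3,3,4: normalisation and zero-m 3j drop out of the ratio.
A: Δ: 2! 4! 4! / 11! → 1/34650; sum: t=0:+1/288 t=1:−1/24 t=2:+1/48 = -5/288; 3j²(3 3 4; -1 0 1) = Δ·Π!·Σ² = 5/462  (sign +1)
B: Δ: 2! 4! 4! / 11! → 1/34650; sum: t=1:−1/576 = -1/576; 3j²(3 3 4; -2 -2 4) = Δ·Π!·Σ² = 5/99  (sign -1)
I_A²/I_B² = (5/462)/(5/99) = 3/14

3/14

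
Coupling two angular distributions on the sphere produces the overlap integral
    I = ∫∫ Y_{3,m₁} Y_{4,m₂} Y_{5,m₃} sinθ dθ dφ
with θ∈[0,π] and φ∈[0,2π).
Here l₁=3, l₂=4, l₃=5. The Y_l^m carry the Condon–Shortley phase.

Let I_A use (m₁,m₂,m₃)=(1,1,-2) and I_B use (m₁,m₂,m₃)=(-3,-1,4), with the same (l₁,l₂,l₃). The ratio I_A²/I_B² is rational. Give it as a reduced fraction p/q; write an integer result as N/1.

Same 3,4,5: normalisation and zero-m 3j drop out of the ratio.
A: Δ: 2! 4! 6! / 13! → 1/180180; sum: t=0:+1/960 t=1:−1/288 t=2:+1/1728 = -1/540; 3j²(3 4 5; 1 1 -2) = Δ·Π!·Σ² = 128/6435  (sign +1)
B: Δ: 2! 4! 6! / 13! → 1/180180; sum: t=2:+1/5760 = 1/5760; 3j²(3 4 5; -3 -1 4) = Δ·Π!·Σ² = 9/286  (sign -1)
I_A²/I_B² = (128/6435)/(9/286) = 256/405

256/405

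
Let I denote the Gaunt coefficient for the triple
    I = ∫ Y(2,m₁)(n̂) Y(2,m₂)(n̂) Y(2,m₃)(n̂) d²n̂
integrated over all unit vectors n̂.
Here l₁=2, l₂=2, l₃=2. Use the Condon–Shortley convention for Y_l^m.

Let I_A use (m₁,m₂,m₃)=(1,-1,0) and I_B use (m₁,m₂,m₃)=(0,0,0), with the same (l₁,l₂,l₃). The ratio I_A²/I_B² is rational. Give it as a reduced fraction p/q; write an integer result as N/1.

1/4

Same 2,2,2: normalisation and zero-m 3j drop out of the ratio.
A: Δ: 2! 2! 2! / 7! → 1/630; sum: t=0:+1/2 t=1:−1/4 = 1/4; 3j²(2 2 2; 1 -1 0) = Δ·Π!·Σ² = 1/70  (sign +1)
B: Δ: 2! 2! 2! / 7! → 1/630; sum: t=0:+1/8 t=1:−1/1 t=2:+1/8 = -3/4; 3j²(2 2 2; 0 0 0) = Δ·Π!·Σ² = 2/35  (sign -1)
I_A²/I_B² = (1/70)/(2/35) = 1/4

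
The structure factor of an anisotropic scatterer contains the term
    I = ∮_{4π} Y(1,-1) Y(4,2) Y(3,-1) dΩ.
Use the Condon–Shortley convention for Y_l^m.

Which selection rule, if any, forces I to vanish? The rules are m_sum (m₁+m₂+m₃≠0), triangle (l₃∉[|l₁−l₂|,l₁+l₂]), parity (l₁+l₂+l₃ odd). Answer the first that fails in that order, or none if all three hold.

m₁+m₂+m₃ = -1 + 2 − 1 = 0  ✓
triangle: |1−4|=3 ≤ l₃=3 ≤ 1+4=5  ✓
parity: l₁+l₂+l₃ = 8 is even  ✓

none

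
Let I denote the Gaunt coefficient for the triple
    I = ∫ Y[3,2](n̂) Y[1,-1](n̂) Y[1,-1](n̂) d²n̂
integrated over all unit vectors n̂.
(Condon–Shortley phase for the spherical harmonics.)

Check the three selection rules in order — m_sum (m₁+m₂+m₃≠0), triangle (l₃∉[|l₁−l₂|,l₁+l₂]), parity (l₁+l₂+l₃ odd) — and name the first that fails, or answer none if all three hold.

azimuthal sum: 2 − 1 − 1 = 0  ✓
2 ≤ 1 ≤ 4 (triangle on l)  ✗
L = 3 + 1 + 1 = 5 (odd)

triangle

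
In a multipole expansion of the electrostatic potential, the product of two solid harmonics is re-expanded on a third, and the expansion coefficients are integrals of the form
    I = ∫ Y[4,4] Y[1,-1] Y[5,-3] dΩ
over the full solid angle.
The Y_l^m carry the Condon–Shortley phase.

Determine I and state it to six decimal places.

Checks pass: Σm=0; 10 even; l₃=5∈[3,5].
(2·4+1)(2·1+1)(2·5+1) = 297
Δ: 0! 8! 2! / 11! → 1/495
sum: t=0:+1/576 = 1/576
3j²(4 1 5; 0 0 0) = Δ·Π!·Σ² = 5/99  (sign -1)
sum: t=0:+1/80640 = 1/80640
3j²(4 1 5; 4 -1 -3) = Δ·Π!·Σ² = 1/495  (sign +1)
combine: 4πI² = 297·5/99·1/495 = 1/33
take √, sign -1: I = -0.04910640

-0.049106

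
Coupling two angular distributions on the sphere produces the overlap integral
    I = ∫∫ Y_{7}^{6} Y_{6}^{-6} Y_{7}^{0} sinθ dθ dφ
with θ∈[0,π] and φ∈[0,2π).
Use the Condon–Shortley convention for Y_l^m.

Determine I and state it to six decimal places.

-0.087336

m-sum 0 ✓  L=20 even ✓  1≤7≤13 ✓
Π(2lᵢ+1) = 15×13×15 = 2925
triangle coeff Δ(7,6,7) = 1/2444321880
Σ_t [0,6]: t=0:+1/2612736000 t=1:−1/20736000 t=2:+1/1658880 t=3:−1/746496 t=4:+1/1658880 t=5:−1/20736000 t=6:+1/2612736000 = -1/4354560
(3j)²=1000/138567 [(7 6 7; 0 0 0)], sign=+1
Σ_t [0,0]: t=0:+1/2612736000 = 1/2612736000
(3j)²=22/4845 [(7 6 7; 6 -6 0)], sign=-1
⇒ 4πI² = 10000/104329
I = (-1)√(10000/104329/(4π)) = -0.08733585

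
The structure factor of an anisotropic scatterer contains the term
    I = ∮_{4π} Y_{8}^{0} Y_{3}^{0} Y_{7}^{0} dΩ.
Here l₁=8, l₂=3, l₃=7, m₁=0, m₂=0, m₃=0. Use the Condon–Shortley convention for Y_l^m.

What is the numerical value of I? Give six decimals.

m-sum 0 ✓  L=18 even ✓  5≤7≤11 ✓
Π(2lᵢ+1) = 17×7×15 = 1785
triangle coeff Δ(8,3,7) = 1/5290740
Σ_t [1,3]: t=1:−1/7257600 t=2:+1/2073600 t=3:−1/7257600 = 1/4838400
(3j)²=252/20995 [(8 3 7; 0 0 0)], sign=-1
(m-triple is (0,0,0) — same symbol as above.)
⇒ 4πI² = 1333584/5185765
I = (+1)√(1333584/5185765/(4π)) = 0.14305362

0.143054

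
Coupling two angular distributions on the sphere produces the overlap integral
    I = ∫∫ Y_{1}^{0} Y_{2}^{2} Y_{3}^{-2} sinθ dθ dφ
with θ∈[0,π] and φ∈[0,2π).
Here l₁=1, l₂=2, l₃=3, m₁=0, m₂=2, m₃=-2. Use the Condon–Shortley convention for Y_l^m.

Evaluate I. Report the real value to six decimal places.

Rules hold: Σm=0, L=6 even, 1≤3≤3.
N = 3·5·7 = 105
Δ = 0!·2!·4!/7! = 1/105
Racah Σ t=0..0: t=0:+1/4 = 1/4
⇒ 3j(1 2 3; 0 0 0)² = 3/35, sgn -1
Racah Σ t=0..0: t=0:+1/24 = 1/24
⇒ 3j(1 2 3; 0 2 -2)² = 1/21, sgn -1
4πI² = N·(3j₀)²·(3jₘ)² = 3/7
I = +1·√(0.428571/4π) = 0.18467439

0.184674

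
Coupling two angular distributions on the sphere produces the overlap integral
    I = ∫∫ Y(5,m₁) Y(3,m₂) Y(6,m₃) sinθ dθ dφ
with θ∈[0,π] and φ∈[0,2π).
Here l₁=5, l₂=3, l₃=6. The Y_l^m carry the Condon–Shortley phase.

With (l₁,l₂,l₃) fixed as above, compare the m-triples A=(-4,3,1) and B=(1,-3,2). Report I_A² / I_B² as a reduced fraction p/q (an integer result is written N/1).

6/35

Shared (l₁,l₂,l₃)=(5,3,6): N and (l;000)² cancel in I_A²/I_B².
A: Δ = 2!·8!·4!/15! = 1/675675; Racah Σ t=2..2: t=2:+1/241920 = 1/241920; ⇒ 3j(5 3 6; -4 3 1)² = 4/1001, sgn -1
B: Δ = 2!·8!·4!/15! = 1/675675; Racah Σ t=0..0: t=0:+1/27648 = 1/27648; ⇒ 3j(5 3 6; 1 -3 2)² = 10/429, sgn +1
I_A²/I_B² = (4/1001)/(10/429) = 6/35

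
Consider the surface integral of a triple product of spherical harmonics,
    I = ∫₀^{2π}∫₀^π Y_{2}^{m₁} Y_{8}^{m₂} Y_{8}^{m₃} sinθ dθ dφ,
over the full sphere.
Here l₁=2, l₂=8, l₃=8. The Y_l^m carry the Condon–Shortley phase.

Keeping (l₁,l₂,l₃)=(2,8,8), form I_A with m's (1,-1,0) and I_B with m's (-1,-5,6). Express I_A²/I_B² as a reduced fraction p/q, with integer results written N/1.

12/847

Same 2,8,8: normalisation and zero-m 3j drop out of the ratio.
A: Δ: 2! 2! 14! / 19! → 1/348840; sum: t=0:+1/50803200 t=1:−1/58060800 = 1/406425600; 3j²(2 8 8; 1 -1 0) = Δ·Π!·Σ² = 1/3230  (sign +1)
B: Δ: 2! 2! 14! / 19! → 1/348840; sum: t=1:−1/1916006400 t=2:+1/12454041600 = -1/2264371200; 3j²(2 8 8; -1 -5 6) = Δ·Π!·Σ² = 847/38760  (sign -1)
I_A²/I_B² = (1/3230)/(847/38760) = 12/847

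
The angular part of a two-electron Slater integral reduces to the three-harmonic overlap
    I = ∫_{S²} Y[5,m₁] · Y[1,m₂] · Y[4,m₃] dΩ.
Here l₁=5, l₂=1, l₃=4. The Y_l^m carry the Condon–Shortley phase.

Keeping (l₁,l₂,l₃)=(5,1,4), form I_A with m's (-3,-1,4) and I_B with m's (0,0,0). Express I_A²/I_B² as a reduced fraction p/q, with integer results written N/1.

Shared (l₁,l₂,l₃)=(5,1,4): N and (l;000)² cancel in I_A²/I_B².
A: Δ = 2!·8!·0!/11! = 1/495; Racah Σ t=0..0: t=0:+1/80640 = 1/80640; ⇒ 3j(5 1 4; -3 -1 4)² = 1/495, sgn +1
B: Δ = 2!·8!·0!/11! = 1/495; Racah Σ t=1..1: t=1:−1/576 = -1/576; ⇒ 3j(5 1 4; 0 0 0)² = 5/99, sgn -1
I_A²/I_B² = (1/495)/(5/99) = 1/25

1/25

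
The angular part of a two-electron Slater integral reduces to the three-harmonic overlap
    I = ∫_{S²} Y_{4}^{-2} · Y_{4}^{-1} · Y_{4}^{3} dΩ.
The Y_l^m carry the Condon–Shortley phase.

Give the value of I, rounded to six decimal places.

-0.063661

Rules hold: Σm=0, L=12 even, 0≤4≤8.
N = 9·9·9 = 729
Δ = 4!·4!·4!/13! = 1/450450
Racah Σ t=0..4: t=0:+1/13824 t=1:−1/216 t=2:+1/64 t=3:−1/216 t=4:+1/13824 = 5/768
⇒ 3j(4 4 4; 0 0 0)² = 18/1001, sgn +1
Racah Σ t=2..3: t=2:+1/576 t=3:−1/864 = 1/1728
⇒ 3j(4 4 4; -2 -1 3)² = 5/1287, sgn -1
4πI² = N·(3j₀)²·(3jₘ)² = 7290/143143
I = -1·√(0.0509281/4π) = -0.06366105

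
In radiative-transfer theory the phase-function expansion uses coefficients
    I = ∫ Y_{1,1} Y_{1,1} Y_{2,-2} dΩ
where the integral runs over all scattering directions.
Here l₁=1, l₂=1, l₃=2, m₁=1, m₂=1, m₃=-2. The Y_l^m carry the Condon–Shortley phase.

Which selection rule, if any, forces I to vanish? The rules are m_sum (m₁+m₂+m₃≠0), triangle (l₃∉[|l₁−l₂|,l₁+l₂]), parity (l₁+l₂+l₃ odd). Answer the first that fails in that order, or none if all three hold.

none

Σmᵢ = 0  ✓
l₃∈[|l₁−l₂|,l₁+l₂]=[0,2], have l₃=2  ✓
Σlᵢ = 4 ⇒ even  ✓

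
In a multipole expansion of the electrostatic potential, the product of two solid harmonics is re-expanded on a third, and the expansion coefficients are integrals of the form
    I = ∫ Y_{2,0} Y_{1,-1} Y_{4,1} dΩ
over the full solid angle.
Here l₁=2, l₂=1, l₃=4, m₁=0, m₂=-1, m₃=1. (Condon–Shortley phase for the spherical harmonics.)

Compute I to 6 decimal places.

l₃=4 ∉ [1,3] — triangle fails ⇒ I = 0

0.000000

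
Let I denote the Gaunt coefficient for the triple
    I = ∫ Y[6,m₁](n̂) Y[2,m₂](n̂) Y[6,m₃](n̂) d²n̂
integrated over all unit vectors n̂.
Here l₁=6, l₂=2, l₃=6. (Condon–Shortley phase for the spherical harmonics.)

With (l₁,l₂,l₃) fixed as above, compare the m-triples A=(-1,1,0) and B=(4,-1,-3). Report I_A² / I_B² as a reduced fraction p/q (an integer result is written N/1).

Shared (l₁,l₂,l₃)=(6,2,6): N and (l;000)² cancel in I_A²/I_B².
A: Δ = 2!·10!·2!/15! = 1/90090; Racah Σ t=1..2: t=1:−1/34560 t=2:+1/28800 = 1/172800; ⇒ 3j(6 2 6; -1 1 0)² = 1/1430, sgn +1
B: Δ = 2!·10!·2!/15! = 1/90090; Racah Σ t=0..1: t=0:+1/161280 t=1:−1/725760 = 1/207360; ⇒ 3j(6 2 6; 4 -1 -3)² = 7/286, sgn -1
I_A²/I_B² = (1/1430)/(7/286) = 1/35

1/35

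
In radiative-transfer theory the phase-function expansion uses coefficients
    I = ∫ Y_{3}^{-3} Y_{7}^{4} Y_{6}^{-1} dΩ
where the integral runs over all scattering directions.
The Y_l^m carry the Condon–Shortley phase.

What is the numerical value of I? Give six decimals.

Checks pass: Σm=0; 16 even; l₃=6∈[4,10].
(2·3+1)(2·7+1)(2·6+1) = 1365
Δ: 4! 2! 10! / 17! → 1/2042040
sum: t=1:−1/207360 t=2:+1/57600 t=3:−1/207360 = 1/129600
3j²(3 7 6; 0 0 0) = Δ·Π!·Σ² = 168/12155  (sign +1)
sum: t=4:+1/1451520 = 1/1451520
3j²(3 7 6; -3 4 -1) = Δ·Π!·Σ² = 75/3094  (sign -1)
combine: 4πI² = 1365·168/12155·75/3094 = 18900/41327
take √, sign -1: I = -0.19076954

-0.190770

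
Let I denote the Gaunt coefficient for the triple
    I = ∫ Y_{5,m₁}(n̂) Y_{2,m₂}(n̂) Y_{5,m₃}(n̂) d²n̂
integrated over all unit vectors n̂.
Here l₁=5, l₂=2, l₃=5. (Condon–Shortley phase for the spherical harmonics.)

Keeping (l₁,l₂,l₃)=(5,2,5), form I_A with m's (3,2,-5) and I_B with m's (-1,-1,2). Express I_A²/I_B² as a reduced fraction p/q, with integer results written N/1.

Same 5,2,5: normalisation and zero-m 3j drop out of the ratio.
A: Δ: 2! 8! 2! / 13! → 1/38610; sum: t=2:+1/161280 = 1/161280; 3j²(5 2 5; 3 2 -5) = Δ·Π!·Σ² = 1/143  (sign +1)
B: Δ: 2! 8! 2! / 13! → 1/38610; sum: t=0:+1/2880 t=1:−1/1440 = -1/2880; 3j²(5 2 5; -1 -1 2) = Δ·Π!·Σ² = 7/715  (sign +1)
I_A²/I_B² = (1/143)/(7/715) = 5/7

5/7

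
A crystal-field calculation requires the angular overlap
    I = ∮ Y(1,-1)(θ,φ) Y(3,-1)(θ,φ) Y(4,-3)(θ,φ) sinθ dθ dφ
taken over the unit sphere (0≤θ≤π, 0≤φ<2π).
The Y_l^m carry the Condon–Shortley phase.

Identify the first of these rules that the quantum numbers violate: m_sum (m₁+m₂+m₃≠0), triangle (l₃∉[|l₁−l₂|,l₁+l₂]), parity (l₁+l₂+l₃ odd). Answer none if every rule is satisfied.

m_sum

m₁+m₂+m₃ = -1 − 1 − 3 = -5  ✗
triangle: |1−3|=2 ≤ l₃=4 ≤ 1+3=4
parity: l₁+l₂+l₃ = 8 is even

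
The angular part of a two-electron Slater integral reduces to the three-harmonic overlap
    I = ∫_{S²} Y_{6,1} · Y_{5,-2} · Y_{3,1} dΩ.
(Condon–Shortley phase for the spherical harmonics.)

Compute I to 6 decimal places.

Checks pass: Σm=0; 14 even; l₃=3∈[1,11].
(2·6+1)(2·5+1)(2·3+1) = 1001
Δ: 8! 4! 2! / 15! → 1/675675
sum: t=3:−1/8640 t=4:+1/2304 t=5:−1/8640 = 7/34560
3j²(6 5 3; 0 0 0) = Δ·Π!·Σ² = 7/429  (sign -1)
sum: t=1:−1/241920 t=2:+1/8640 t=3:−1/5760 = -1/16128
3j²(6 5 3; 1 -2 1) = Δ·Π!·Σ² = 5/1001  (sign -1)
combine: 4πI² = 1001·7/429·5/1001 = 35/429
take √, sign +1: I = 0.08057502

0.080575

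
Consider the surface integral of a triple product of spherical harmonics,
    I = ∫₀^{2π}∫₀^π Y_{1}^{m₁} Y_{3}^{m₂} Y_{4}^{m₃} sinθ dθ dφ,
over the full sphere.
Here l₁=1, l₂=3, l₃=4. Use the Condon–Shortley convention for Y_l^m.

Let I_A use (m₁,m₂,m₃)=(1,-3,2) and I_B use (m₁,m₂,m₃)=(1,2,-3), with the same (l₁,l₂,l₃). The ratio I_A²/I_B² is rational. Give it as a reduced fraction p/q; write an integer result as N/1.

Same 1,3,4: normalisation and zero-m 3j drop out of the ratio.
A: Δ: 0! 2! 6! / 9! → 1/252; sum: t=0:+1/1440 = 1/1440; 3j²(1 3 4; 1 -3 2) = Δ·Π!·Σ² = 1/252  (sign +1)
B: Δ: 0! 2! 6! / 9! → 1/252; sum: t=0:+1/240 = 1/240; 3j²(1 3 4; 1 2 -3) = Δ·Π!·Σ² = 1/12  (sign -1)
I_A²/I_B² = (1/252)/(1/12) = 1/21

1/21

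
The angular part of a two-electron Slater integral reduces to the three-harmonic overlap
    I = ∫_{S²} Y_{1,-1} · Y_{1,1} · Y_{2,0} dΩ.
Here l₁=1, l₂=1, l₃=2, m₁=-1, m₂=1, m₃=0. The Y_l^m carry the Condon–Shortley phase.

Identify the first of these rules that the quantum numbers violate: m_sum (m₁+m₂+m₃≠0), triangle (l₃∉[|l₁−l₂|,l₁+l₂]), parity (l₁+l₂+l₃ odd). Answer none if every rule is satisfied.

azimuthal sum: -1 + 1 + 0 = 0  ✓
0 ≤ 2 ≤ 2 (triangle on l)  ✓
L = 1 + 1 + 2 = 4 (even)  ✓

none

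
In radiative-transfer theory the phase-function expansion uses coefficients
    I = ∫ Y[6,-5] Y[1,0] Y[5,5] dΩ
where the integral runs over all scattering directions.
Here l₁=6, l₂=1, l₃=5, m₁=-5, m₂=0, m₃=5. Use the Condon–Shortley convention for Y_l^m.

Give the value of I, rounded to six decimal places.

Checks pass: Σm=0; 12 even; l₃=5∈[5,7].
(2·6+1)(2·1+1)(2·5+1) = 429
Δ: 2! 10! 0! / 13! → 1/858
sum: t=1:−1/14400 = -1/14400
3j²(6 1 5; 0 0 0) = Δ·Π!·Σ² = 6/143  (sign +1)
sum: t=1:−1/3628800 = -1/3628800
3j²(6 1 5; -5 0 5) = Δ·Π!·Σ² = 1/78  (sign -1)
combine: 4πI² = 429·6/143·1/78 = 3/13
take √, sign -1: I = -0.13551395

-0.135514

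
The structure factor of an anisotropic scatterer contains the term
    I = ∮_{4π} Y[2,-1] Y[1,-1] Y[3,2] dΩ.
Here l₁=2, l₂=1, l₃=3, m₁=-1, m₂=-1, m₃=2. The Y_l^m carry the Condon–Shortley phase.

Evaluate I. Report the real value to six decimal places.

m-sum 0 ✓  L=6 even ✓  1≤3≤3 ✓
Π(2lᵢ+1) = 5×3×7 = 105
triangle coeff Δ(2,1,3) = 1/105
Σ_t [0,0]: t=0:+1/4 = 1/4
(3j)²=3/35 [(2 1 3; 0 0 0)], sign=-1
Σ_t [0,0]: t=0:+1/12 = 1/12
(3j)²=2/21 [(2 1 3; -1 -1 2)], sign=-1
⇒ 4πI² = 6/7
I = (+1)√(6/7/(4π)) = 0.26116903

0.261169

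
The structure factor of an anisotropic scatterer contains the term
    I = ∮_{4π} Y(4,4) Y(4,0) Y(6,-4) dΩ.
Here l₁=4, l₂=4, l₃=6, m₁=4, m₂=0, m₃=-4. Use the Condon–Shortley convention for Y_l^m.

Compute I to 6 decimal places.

-0.190852

m-sum 0 ✓  L=14 even ✓  0≤6≤8 ✓
Π(2lᵢ+1) = 9×9×13 = 1053
triangle coeff Δ(4,4,6) = 1/1261260
Σ_t [0,2]: t=0:+1/4608 t=1:−1/1296 t=2:+1/4608 = -7/20736
(3j)²=20/1287 [(4 4 6; 0 0 0)], sign=-1
Σ_t [0,0]: t=0:+1/69120 = 1/69120
(3j)²=4/143 [(4 4 6; 4 0 -4)], sign=+1
⇒ 4πI² = 720/1573
I = (-1)√(720/1573/(4π)) = -0.19085211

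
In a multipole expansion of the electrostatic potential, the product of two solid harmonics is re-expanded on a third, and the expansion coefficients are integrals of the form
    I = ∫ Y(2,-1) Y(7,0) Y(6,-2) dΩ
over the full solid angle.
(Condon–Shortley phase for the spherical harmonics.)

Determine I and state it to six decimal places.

0.000000

Σmᵢ = -3 ≠ 0, so the φ-integral vanishes; I = 0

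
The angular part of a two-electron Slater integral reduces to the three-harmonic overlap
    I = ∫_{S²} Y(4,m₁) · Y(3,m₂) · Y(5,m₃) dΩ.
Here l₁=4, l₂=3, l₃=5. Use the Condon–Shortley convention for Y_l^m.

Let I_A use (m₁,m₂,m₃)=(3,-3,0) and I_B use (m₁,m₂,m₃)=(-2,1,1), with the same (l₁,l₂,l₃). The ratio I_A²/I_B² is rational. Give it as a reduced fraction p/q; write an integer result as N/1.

1575/1849

Shared (l₁,l₂,l₃)=(4,3,5): N and (l;000)² cancel in I_A²/I_B².
A: Δ = 2!·6!·4!/13! = 1/180180; Racah Σ t=0..0: t=0:+1/5760 = 1/5760; ⇒ 3j(4 3 5; 3 -3 0)² = 5/572, sgn -1
B: Δ = 2!·6!·4!/13! = 1/180180; Racah Σ t=0..2: t=0:+1/34560 t=1:−1/720 t=2:+1/384 = 43/34560; ⇒ 3j(4 3 5; -2 1 1)² = 1849/180180, sgn +1
I_A²/I_B² = (5/572)/(1849/180180) = 1575/1849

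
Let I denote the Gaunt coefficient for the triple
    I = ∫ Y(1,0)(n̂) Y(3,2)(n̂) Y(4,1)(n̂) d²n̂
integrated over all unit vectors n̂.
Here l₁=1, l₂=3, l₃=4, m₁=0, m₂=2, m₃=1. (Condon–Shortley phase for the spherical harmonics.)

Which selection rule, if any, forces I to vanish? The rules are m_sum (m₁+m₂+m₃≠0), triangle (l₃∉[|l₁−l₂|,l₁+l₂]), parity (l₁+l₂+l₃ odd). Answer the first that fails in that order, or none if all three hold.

m_sum

m₁+m₂+m₃ = 0 + 2 + 1 = 3  ✗
triangle: |1−3|=2 ≤ l₃=4 ≤ 1+3=4
parity: l₁+l₂+l₃ = 8 is even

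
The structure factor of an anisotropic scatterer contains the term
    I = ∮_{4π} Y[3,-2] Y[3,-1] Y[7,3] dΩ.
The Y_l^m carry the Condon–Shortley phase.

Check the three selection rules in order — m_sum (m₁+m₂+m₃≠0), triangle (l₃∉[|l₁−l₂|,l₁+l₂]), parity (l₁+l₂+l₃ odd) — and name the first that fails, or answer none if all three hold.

azimuthal sum: -2 − 1 + 3 = 0  ✓
0 ≤ 7 ≤ 6 (triangle on l)  ✗
L = 3 + 3 + 7 = 13 (odd)

triangle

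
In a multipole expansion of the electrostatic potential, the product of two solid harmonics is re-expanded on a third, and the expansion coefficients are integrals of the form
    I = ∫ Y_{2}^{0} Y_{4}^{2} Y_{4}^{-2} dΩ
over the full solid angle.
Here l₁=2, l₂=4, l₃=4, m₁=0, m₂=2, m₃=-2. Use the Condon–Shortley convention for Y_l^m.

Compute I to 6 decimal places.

m-sum 0 ✓  L=10 even ✓  2≤4≤6 ✓
Π(2lᵢ+1) = 5×9×9 = 405
triangle coeff Δ(2,4,4) = 1/13860
Σ_t [0,2]: t=0:+1/192 t=1:−1/36 t=2:+1/192 = -5/288
(3j)²=20/693 [(2 4 4; 0 0 0)], sign=-1
Σ_t [0,2]: t=0:+1/2880 t=1:−1/120 t=2:+1/192 = -1/360
(3j)²=16/3465 [(2 4 4; 0 2 -2)], sign=-1
⇒ 4πI² = 320/5929
I = (+1)√(320/5929/(4π)) = 0.06553591

0.065536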